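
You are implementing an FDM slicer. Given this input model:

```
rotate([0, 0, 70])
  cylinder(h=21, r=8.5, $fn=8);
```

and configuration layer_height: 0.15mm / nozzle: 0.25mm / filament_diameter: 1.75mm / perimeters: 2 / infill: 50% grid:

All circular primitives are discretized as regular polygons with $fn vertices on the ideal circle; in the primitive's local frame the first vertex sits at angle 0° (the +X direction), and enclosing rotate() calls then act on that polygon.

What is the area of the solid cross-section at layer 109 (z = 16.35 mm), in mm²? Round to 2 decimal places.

At z = 16.35 mm: the r=8.5 cylinder contributes a regular 8-gon of circumradius 8.5 (area = (8/2)·8.500²·sin(360°/8) = 204.35 mm²); (rotated 70° about Z; rotation is an isometry so areas/perimeters/island counts are preserved). Overall, the cross-section is a single solid region. Net area = 204.35 mm².

204.35 mm²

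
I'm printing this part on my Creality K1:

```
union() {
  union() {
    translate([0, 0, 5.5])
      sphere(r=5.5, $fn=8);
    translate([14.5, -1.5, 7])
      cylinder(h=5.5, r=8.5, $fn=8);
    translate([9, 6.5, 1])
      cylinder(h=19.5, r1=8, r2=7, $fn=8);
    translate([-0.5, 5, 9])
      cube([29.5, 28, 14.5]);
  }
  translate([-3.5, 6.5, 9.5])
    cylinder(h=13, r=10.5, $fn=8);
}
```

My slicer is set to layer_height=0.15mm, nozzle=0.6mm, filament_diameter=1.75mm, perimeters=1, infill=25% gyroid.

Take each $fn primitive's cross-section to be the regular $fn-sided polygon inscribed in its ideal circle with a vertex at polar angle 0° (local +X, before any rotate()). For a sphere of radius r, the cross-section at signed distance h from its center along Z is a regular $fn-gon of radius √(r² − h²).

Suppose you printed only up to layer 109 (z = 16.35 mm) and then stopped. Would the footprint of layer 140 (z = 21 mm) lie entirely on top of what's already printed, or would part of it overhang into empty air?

entirely on top

Compare the two slices. At z = 16.35: the sphere is absent (|z−center|=10.850 > r=5.5); the cylinder at (14.5, -1.5) does not reach this height (z outside [7, 12.5]); the cone at (9, 6.5) (r1=8→r2=7) has section circumradius 7.213 here — a regular 8-gon (area = (8/2)·7.213²·sin(360°/8) = 147.15 mm²); the 29.5×28 cube at (-0.5, 5) contributes its full rectangle (area 826.00 mm²); Taking the union: the regions partially overlap — summed areas 973.15 mm² minus the doubly-counted overlap 94.28 mm² gives 878.87 mm² — area = 878.87 mm²; the cylinder at (-3.5, 6.5): section is a regular 8-gon, circumradius r=10.5 (area = (8/2)·10.500²·sin(360°/8) = 311.83 mm²); Combining (union): the regions partially overlap — summed areas 1190.70 mm² minus the doubly-counted overlap 68.20 mm² gives 1122.50 mm² — area = 1122.50 mm². At z = 21: the sphere is not intersected at this z (|z−center|=15.500 > r=5.5); the cylinder at (14.5, -1.5) is not intersected at this z (z outside [7, 12.5]); the cone at (9, 6.5) is absent (z outside [1, 20.5]); the cube at (-0.5, 5) is present — its section is the full 29.5×28 rectangle (area 826.00 mm²); Combining (union): only the 29.5×28 cube at (-0.5, 5) is present, so the union is just that shape — area = 826.00 mm²; the cylinder at (-3.5, 6.5): section is a regular 8-gon, circumradius r=10.5 (area = (8/2)·10.500²·sin(360°/8) = 311.83 mm²); Taking the union: the regions partially overlap — summed areas 1137.83 mm² minus the doubly-counted overlap 59.11 mm² gives 1078.73 mm² — area = 1078.73 mm². Checking containment: the cross-section at z = 21 is a subset of the cross-section at z = 16.35.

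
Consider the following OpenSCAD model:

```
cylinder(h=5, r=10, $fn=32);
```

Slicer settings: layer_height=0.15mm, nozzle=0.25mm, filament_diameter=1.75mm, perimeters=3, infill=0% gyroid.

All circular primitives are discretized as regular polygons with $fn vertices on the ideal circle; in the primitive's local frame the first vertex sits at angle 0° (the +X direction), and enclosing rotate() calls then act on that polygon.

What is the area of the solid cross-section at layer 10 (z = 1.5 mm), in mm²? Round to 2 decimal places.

312.14 mm²

At z = 1.5 mm: the r=10 cylinder gives a regular 32-gon of circumradius 10 (constant along its height) (area = (32/2)·10.000²·sin(360°/32) = 312.14 mm²). Overall, the cross-section is a single solid region. Net area = 312.14 mm².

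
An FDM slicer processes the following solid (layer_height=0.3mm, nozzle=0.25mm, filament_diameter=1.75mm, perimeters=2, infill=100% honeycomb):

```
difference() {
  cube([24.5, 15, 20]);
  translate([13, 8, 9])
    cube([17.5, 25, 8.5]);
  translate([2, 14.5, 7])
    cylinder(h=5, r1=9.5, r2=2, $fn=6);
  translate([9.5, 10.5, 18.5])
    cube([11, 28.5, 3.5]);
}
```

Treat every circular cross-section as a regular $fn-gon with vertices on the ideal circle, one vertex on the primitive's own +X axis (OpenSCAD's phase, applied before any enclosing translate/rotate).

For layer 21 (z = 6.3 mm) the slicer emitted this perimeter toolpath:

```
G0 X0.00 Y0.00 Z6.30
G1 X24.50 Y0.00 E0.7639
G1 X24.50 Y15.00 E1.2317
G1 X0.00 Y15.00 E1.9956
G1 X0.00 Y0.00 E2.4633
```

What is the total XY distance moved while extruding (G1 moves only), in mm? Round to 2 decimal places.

79.00 mm

Sum the Euclidean lengths of each G1 segment: total = 79.00 mm.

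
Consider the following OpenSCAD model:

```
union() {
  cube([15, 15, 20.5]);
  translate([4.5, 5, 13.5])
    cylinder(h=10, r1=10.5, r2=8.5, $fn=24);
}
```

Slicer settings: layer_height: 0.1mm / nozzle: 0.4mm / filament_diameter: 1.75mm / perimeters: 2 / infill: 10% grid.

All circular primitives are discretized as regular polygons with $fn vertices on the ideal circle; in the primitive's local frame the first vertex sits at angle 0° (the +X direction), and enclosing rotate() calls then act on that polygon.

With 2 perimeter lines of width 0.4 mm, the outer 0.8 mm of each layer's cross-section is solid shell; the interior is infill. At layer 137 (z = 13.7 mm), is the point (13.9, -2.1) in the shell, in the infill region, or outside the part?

At z = 13.7 mm: the cube is present — its section is the full 15×15 rectangle; the cone at (4.5, 5) (r1=10.5→r2=8.5) has section circumradius 10.460 here — a regular 24-gon; Combining (union): the regions partially overlap (shared area 201.10 mm²), so overlapping operands fuse into one piece — 1 connected region. Overall, the cross-section is a single solid region. The nearest boundary edge runs (13.56, -0.23)→(11.90, -2.40); distance from the point to it = 1.41 mm. The point is not inside any of the regions above, so it lies outside the cross-section (1.41 mm from the nearest boundary).

outside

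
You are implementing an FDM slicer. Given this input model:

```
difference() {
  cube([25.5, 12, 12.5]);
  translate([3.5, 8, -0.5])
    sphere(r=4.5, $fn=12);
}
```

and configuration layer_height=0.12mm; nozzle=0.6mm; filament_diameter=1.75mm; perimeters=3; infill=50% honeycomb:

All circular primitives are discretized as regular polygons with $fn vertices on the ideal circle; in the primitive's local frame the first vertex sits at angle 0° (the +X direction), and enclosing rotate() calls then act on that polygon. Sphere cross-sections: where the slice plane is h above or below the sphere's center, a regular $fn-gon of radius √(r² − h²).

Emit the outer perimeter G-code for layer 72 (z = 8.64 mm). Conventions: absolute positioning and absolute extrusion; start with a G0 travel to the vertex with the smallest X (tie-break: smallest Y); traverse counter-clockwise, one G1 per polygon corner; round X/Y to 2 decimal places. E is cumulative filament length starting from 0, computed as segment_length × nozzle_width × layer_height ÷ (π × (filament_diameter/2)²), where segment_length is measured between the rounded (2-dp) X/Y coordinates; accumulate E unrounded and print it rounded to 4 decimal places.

At z = 8.64 mm: the 25.5×12 cube contributes its full rectangle; the sphere at (3.5, 8) is not intersected at this z (|z−center|=9.140 > r=4.5); After the difference (first − rest): none of the subtracted shapes is present at this height, so the 25.5×12 cube is unchanged — 1 connected region. The outline is a single polygon with 4 vertices. Extrusion per mm of travel: 0.6 × 0.12 / (π × 0.875²) = 0.029934. Accumulating E over each segment gives final E = 2.2451.

G0 X0.00 Y0.00 Z8.64
G1 X25.50 Y0.00 E0.7633
G1 X25.50 Y12.00 E1.1225
G1 X0.00 Y12.00 E1.8858
G1 X0.00 Y0.00 E2.2451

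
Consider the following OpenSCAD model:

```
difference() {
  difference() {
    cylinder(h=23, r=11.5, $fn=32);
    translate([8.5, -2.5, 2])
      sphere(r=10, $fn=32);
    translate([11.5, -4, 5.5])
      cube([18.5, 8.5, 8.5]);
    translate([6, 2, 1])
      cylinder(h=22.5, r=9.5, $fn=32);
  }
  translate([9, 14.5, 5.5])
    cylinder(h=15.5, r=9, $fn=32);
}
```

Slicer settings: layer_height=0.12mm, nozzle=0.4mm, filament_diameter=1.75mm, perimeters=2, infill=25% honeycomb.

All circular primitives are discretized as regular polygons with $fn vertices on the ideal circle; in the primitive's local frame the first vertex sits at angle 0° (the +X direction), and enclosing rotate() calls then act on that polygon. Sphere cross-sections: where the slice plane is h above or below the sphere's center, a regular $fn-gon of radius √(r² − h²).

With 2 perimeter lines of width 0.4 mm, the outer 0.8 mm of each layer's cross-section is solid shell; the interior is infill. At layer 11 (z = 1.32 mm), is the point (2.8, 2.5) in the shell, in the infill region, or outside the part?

outside

At z = 1.32 mm: the cylinder: section is a regular 32-gon, circumradius r=11.5; the r=10 sphere at (8.5, -2.5) slices to a regular 32-gon of circumradius 9.977 (√(r²−h²) with h=0.68 from center); the cube at (11.5, -4) is absent (z outside [5.5, 14]); the cylinder at (6, 2): section is a regular 32-gon, circumradius r=9.5; Taking the first minus the rest: starting from the r=11.5 cylinder, the r=10 sphere at (8.5, -2.5) partially overlaps it — only the 174.62 mm² overlap (of its 310.70 mm²) is removed, clipping the outline; the r=9.5 cylinder at (6, 2) partially overlaps it — only the 60.31 mm² overlap (of its 281.71 mm²) is removed, clipping the outline — 1 connected region; the cylinder at (9, 14.5) is absent (z outside [5.5, 21]); Subtracting the remaining from the first: none of the subtracted shapes is present at this height, so that combined region is unchanged — 1 connected region. Overall, the cross-section is a single solid region. The nearest boundary edge runs (-3.32, 3.85)→(-3.50, 2.00); distance from the point to it = 6.22 mm. The point is not inside any of the regions above, so it lies outside the cross-section (6.22 mm from the nearest boundary).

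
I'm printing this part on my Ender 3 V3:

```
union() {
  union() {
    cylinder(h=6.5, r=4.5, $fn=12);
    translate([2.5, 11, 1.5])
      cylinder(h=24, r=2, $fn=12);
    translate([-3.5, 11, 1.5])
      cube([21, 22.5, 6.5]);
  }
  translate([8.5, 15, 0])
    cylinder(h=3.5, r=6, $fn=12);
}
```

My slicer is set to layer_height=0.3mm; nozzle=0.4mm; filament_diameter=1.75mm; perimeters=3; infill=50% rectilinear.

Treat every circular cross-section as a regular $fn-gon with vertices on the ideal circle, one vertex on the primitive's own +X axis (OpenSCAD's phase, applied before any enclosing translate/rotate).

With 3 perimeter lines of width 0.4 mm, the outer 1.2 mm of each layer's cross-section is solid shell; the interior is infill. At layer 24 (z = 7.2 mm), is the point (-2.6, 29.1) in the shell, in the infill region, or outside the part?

shell

At z = 7.2 mm: the cylinder is not intersected at this z (z outside [0, 6.5]); the r=2 cylinder at (2.5, 11) contributes a regular 12-gon of circumradius 2; the cube at (-3.5, 11) (footprint 21×22.5) is included at this height; Taking the union: the regions partially overlap (shared area 6.00 mm²), so overlapping operands fuse into one piece — 1 connected region; the cylinder at (8.5, 15) is not intersected at this z (z outside [0, 3.5]); Taking the union: only the result so far is present, so the union is just that shape — 1 connected region. Overall, the cross-section is a single solid region. The nearest boundary edge runs (-3.50, 11.00)→(-3.50, 33.50); distance from the point to it = 0.90 mm. The point is inside the cross-section, 0.90 mm from the nearest boundary — within the 1.2 mm shell band (3 × 0.4).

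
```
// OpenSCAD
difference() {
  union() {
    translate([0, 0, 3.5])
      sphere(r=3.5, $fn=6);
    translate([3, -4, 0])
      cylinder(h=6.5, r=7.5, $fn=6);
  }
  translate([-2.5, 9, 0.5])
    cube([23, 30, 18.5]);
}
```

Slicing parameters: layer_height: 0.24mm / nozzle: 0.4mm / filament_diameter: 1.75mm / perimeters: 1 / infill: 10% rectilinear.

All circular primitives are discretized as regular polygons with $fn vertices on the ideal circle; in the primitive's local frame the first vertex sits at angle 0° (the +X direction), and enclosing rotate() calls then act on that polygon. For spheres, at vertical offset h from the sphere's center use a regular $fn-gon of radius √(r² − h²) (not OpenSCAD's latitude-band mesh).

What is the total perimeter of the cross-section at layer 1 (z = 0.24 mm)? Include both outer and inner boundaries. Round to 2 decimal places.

45.00 mm

At z = 0.24 mm: the sphere: section is a regular 6-gon, circumradius = √(r²−h²) = √(3.5²−3.26²) = 1.274 (perimeter = 2·6·1.274·sin(180°/6) = 7.64 mm); the r=7.5 cylinder at (3, -4) contributes a regular 6-gon of circumradius 7.5 (perimeter = 2·6·7.500·sin(180°/6) = 45.00 mm); Combining (union): the r=3.5 sphere lies entirely inside the r=7.5 cylinder at (3, -4), so the union is just the r=7.5 cylinder at (3, -4) — boundary = 45.00 mm; the cube at (-2.5, 9) is absent (z outside [0.5, 19]); Subtracting the remaining from the first: none of the subtracted shapes is present at this height, so that combined region is unchanged — boundary = 45.00 mm. Overall, the cross-section is a single solid region. Total boundary length (outer) = 45.00 mm.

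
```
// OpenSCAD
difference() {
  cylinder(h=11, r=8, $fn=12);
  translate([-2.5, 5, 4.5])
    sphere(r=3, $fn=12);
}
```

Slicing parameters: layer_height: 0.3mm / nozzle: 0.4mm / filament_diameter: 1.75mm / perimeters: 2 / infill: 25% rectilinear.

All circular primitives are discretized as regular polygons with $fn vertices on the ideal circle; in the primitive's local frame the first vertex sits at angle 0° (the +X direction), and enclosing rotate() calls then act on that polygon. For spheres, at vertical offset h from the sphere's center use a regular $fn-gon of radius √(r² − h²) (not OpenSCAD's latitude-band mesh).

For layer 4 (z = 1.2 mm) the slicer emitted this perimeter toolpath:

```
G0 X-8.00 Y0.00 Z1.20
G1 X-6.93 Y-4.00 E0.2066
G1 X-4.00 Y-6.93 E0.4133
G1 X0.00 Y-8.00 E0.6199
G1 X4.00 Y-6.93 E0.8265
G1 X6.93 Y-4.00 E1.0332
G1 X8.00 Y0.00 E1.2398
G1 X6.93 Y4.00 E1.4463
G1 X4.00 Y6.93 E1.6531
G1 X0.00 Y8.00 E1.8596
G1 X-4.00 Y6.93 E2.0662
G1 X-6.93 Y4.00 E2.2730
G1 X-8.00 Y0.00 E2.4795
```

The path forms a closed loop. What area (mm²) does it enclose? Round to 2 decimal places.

Apply the shoelace formula to the sequence of (X, Y) vertices; enclosed area = 192.05 mm².

192.05 mm²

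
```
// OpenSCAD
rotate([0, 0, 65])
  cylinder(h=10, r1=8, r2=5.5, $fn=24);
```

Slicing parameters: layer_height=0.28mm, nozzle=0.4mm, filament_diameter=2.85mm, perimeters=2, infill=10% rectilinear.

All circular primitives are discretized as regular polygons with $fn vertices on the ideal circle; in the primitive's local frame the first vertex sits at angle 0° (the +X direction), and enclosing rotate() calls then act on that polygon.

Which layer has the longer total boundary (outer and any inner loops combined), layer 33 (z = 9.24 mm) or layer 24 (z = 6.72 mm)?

Layer 33 (z = 9.24): the cone: at t=0.924 of its height the radius interpolates to r₁+(r₂−r₁)t = 5.690, giving a regular 24-gon of that circumradius (perimeter = 2·24·5.690·sin(180°/24) = 35.65 mm); (rotated 65° about Z; rotation is an isometry so areas/perimeters/island counts are preserved). So its perimeter = 35.65 mm. Layer 24 (z = 6.72): the cone: at t=0.672 of its height the radius interpolates to r₁+(r₂−r₁)t = 6.320, giving a regular 24-gon of that circumradius (perimeter = 2·24·6.320·sin(180°/24) = 39.60 mm); (rotated 65° about Z; rotation is an isometry so areas/perimeters/island counts are preserved). So its perimeter = 39.60 mm. Layer 24 is larger (39.60 vs 35.65 mm).

layer 24 (z = 6.72 mm)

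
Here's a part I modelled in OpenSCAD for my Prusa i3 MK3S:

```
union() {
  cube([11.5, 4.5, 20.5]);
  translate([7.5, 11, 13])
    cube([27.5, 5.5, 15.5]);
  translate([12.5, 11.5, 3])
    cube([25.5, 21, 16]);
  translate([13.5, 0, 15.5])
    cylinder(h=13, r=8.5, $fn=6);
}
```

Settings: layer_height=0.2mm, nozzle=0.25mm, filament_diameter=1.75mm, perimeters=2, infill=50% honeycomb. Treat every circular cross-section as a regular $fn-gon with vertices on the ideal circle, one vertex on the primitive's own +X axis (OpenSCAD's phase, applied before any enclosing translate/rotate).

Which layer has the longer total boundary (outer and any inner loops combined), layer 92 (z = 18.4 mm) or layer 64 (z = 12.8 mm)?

Layer 92 (z = 18.4): the 11.5×4.5 cube contributes its full rectangle (perimeter 32.00 mm); the 27.5×5.5 cube at (7.5, 11) contributes its full rectangle (perimeter 66.00 mm); the cube at (12.5, 11.5) (footprint 25.5×21) is included at this height (perimeter 93.00 mm); the r=8.5 cylinder at (13.5, 0) contributes a regular 6-gon of circumradius 8.5 (perimeter = 2·6·8.500·sin(180°/6) = 51.00 mm); Taking the union: the regions partially overlap (shared area 135.90 mm²), so the edge portions inside another operand are dropped and the merged outline is re-measured after clipping — boundary = 166.90 mm. So its perimeter = 166.90 mm. Layer 64 (z = 12.8): the 11.5×4.5 cube contributes its full rectangle (perimeter 32.00 mm); the cube at (7.5, 11) is absent (z outside [13, 28.5]); the 25.5×21 cube at (12.5, 11.5) contributes its full rectangle (perimeter 93.00 mm); the cylinder at (13.5, 0) does not reach this height (z outside [15.5, 28.5]); Combining (union): the 2 present regions are separate (no shared area or edge), so areas and boundary lengths simply add and each stays a separate island — boundary = 125.00 mm. So its perimeter = 125.00 mm. Layer 92 is larger (166.90 vs 125.00 mm).

layer 92 (z = 18.4 mm)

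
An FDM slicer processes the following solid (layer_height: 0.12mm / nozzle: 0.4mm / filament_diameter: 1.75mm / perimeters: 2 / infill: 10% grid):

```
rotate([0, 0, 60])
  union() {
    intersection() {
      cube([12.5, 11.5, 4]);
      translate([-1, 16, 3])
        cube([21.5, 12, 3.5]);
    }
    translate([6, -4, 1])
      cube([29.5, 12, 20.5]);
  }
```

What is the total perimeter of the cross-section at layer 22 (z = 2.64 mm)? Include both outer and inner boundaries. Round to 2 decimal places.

At z = 2.64 mm: the cube is present — its section is the full 12.5×11.5 rectangle (perimeter 48.00 mm); the cube at (-1, 16) is not intersected at this z (z outside [3, 6.5]); Keeping only the common overlap: at least one operand is absent at this height, so nothing remains; the 29.5×12 cube at (6, -4) contributes its full rectangle (perimeter 83.00 mm); Taking the union: only the 29.5×12 cube at (6, -4) is present, so the union is just that shape — boundary = 83.00 mm; (whole slice rotated 60° about Z — lengths, areas and connectivity unchanged). Overall, the cross-section is a single solid region. Total boundary length (outer) = 83.00 mm.

83.00 mm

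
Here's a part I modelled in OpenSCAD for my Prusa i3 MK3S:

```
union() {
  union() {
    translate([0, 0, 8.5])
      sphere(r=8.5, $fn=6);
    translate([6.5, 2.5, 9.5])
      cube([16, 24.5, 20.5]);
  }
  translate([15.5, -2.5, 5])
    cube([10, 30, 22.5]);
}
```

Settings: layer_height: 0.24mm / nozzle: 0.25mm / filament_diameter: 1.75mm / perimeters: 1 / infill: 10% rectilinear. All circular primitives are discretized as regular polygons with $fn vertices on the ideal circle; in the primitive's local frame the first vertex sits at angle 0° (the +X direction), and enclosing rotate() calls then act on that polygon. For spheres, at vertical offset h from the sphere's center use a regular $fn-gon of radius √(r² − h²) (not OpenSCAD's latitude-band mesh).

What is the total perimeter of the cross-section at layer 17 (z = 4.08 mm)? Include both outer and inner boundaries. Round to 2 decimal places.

At z = 4.08 mm: the sphere: section is a regular 6-gon, circumradius = √(r²−h²) = √(8.5²−4.42²) = 7.260 (perimeter = 2·6·7.260·sin(180°/6) = 43.56 mm); the cube at (6.5, 2.5) is absent (z outside [9.5, 30]); Taking the union: only the r=8.5 sphere is present, so the union is just that shape — boundary = 43.56 mm; the cube at (15.5, -2.5) is not intersected at this z (z outside [5, 27.5]); Merging all regions: only the result so far is present, so the union is just that shape — boundary = 43.56 mm. Overall, the cross-section is a single solid region. Total boundary length (outer) = 43.56 mm.

43.56 mm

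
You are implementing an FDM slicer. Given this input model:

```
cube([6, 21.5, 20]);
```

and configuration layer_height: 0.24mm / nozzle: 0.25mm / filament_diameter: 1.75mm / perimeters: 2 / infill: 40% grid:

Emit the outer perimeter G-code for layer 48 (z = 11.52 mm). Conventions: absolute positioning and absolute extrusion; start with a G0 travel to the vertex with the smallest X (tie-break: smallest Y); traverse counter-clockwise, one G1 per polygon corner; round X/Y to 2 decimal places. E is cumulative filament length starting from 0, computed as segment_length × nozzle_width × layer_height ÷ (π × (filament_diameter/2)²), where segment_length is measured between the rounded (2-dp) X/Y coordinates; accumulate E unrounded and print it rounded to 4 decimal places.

At z = 11.52 mm: the 6×21.5 cube contributes its full rectangle. The outline is a single polygon with 4 vertices. Extrusion per mm of travel: 0.25 × 0.24 / (π × 0.875²) = 0.024945. Accumulating E over each segment gives final E = 1.3720.

G0 X0.00 Y0.00 Z11.52
G1 X6.00 Y0.00 E0.1497
G1 X6.00 Y21.50 E0.6860
G1 X0.00 Y21.50 E0.8357
G1 X0.00 Y0.00 E1.3720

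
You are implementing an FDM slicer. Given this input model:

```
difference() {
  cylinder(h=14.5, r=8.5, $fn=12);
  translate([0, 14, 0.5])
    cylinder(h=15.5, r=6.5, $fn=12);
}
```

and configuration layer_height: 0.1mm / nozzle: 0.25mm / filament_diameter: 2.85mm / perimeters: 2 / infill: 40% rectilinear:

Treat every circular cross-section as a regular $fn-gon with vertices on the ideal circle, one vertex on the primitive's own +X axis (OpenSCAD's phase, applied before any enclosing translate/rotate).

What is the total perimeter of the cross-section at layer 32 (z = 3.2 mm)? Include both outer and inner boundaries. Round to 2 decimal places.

At z = 3.2 mm: the cylinder: section is a regular 12-gon, circumradius r=8.5 (perimeter = 2·12·8.500·sin(180°/12) = 52.80 mm); the r=6.5 cylinder at (0, 14) contributes a regular 12-gon of circumradius 6.5 (perimeter = 2·12·6.500·sin(180°/12) = 40.38 mm); After the difference (first − rest): starting from the r=8.5 cylinder, the r=6.5 cylinder at (0, 14) partially overlaps it — only the 1.87 mm² overlap (of its 126.75 mm²) is removed, clipping the outline — boundary = 52.80 mm. Overall, the cross-section is a single solid region. Total boundary length (outer) = 52.80 mm.

52.80 mm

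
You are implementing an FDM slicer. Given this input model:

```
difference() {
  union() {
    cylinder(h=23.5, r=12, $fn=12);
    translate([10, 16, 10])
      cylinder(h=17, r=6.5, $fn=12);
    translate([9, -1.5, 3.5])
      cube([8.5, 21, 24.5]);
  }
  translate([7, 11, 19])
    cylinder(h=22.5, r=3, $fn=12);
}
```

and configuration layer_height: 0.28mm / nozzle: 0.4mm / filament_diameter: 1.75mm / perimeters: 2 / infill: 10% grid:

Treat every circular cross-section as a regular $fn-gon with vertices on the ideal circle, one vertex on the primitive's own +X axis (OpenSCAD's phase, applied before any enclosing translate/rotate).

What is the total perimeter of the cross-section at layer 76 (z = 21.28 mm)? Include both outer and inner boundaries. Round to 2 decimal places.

At z = 21.28 mm: the r=12 cylinder gives a regular 12-gon of circumradius 12 (constant along its height) (perimeter = 2·12·12.000·sin(180°/12) = 74.54 mm); the cylinder at (10, 16): section is a regular 12-gon, circumradius r=6.5 (perimeter = 2·12·6.500·sin(180°/12) = 40.38 mm); the cube at (9, -1.5) is present — its section is the full 8.5×21 rectangle (perimeter 59.00 mm); Merging all regions: the regions partially overlap (shared area 80.98 mm²), so the edge portions inside another operand are dropped and the merged outline is re-measured after clipping — boundary = 121.73 mm; the cylinder at (7, 11): section is a regular 12-gon, circumradius r=3 (perimeter = 2·12·3.000·sin(180°/12) = 18.63 mm); After the difference (first − rest): starting from the result so far, the r=3 cylinder at (7, 11) partially overlaps it — only the 21.13 mm² overlap (of its 27.00 mm²) is removed, clipping the outline — boundary = 126.08 mm. Overall, the cross-section is a single solid region. Total boundary length (outer) = 126.08 mm.

126.08 mm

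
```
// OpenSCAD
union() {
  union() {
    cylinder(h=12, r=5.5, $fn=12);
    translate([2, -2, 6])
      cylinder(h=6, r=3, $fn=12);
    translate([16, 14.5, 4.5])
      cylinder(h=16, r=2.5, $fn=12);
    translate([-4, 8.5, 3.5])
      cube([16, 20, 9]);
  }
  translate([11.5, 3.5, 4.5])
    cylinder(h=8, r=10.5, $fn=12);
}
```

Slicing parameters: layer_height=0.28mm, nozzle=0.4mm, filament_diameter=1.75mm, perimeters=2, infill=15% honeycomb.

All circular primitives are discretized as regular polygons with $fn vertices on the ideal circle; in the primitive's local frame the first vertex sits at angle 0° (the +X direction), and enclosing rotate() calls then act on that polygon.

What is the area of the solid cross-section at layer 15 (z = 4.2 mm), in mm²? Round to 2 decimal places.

At z = 4.2 mm: the cylinder: section is a regular 12-gon, circumradius r=5.5 (area = (12/2)·5.500²·sin(360°/12) = 90.75 mm²); the cylinder at (2, -2) is absent (z outside [6, 12]); the cylinder at (16, 14.5) does not reach this height (z outside [4.5, 20.5]); the cube at (-4, 8.5) is present — its section is the full 16×20 rectangle (area 320.00 mm²); Taking the union: the 2 present regions are separate (no shared area or edge), so areas and boundary lengths simply add and each stays a separate island — area = 410.75 mm²; the cylinder at (11.5, 3.5) is not intersected at this z (z outside [4.5, 12.5]); Combining (union): only that combined region is present, so the union is just that shape — area = 410.75 mm². Overall, the cross-section has 2 separate islands. Net area = 410.75 mm².

410.75 mm²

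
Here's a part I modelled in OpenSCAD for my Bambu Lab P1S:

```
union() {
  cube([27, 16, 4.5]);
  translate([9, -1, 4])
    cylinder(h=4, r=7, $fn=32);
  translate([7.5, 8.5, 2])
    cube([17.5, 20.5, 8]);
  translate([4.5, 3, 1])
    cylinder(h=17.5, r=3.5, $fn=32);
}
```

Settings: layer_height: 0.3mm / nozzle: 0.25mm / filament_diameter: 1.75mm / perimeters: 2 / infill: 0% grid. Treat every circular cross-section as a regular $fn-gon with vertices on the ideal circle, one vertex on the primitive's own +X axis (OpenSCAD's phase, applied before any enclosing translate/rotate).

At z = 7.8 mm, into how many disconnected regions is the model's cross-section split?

At z = 7.8 mm: the cube is absent (z outside [0, 4.5]); the cylinder at (9, -1): section is a regular 32-gon, circumradius r=7; the 17.5×20.5 cube at (7.5, 8.5) contributes its full rectangle; the r=3.5 cylinder at (4.5, 3) gives a regular 32-gon of circumradius 3.5 (constant along its height); Taking the union: the regions partially overlap (shared area 23.68 mm²), so overlapping operands fuse into one piece — 2 connected regions. The result has 2 disconnected regions.

2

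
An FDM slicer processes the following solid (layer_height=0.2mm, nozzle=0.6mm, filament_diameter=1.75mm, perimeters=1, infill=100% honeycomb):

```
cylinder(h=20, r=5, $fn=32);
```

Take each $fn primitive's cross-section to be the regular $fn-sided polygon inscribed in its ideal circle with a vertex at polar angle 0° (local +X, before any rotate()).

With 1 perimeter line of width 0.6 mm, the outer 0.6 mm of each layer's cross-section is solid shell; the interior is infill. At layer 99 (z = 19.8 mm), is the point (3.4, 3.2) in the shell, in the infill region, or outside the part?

At z = 19.8 mm: the cylinder: section is a regular 32-gon, circumradius r=5. Overall, the cross-section is a single solid region. The nearest boundary edge runs (4.16, 2.78)→(3.54, 3.54); distance from the point to it = 0.32 mm. The point is inside the cross-section, 0.32 mm from the nearest boundary — within the 0.6 mm shell band (1 × 0.6).

shell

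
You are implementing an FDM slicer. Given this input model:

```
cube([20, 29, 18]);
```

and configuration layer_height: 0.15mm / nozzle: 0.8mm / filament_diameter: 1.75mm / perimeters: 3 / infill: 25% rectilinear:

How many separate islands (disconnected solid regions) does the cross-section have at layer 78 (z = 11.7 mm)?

At z = 11.7 mm: the cube is present — its section is the full 20×29 rectangle. Overall, the cross-section is a single solid region. Island count = 1.

1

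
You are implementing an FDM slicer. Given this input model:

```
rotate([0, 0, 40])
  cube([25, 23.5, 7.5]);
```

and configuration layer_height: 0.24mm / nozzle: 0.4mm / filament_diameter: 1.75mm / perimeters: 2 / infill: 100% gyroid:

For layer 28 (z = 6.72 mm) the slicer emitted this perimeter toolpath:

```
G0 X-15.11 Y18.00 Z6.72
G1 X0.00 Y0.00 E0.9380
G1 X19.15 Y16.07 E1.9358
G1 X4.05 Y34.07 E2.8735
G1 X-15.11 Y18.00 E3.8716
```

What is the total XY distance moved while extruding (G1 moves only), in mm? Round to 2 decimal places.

97.00 mm

Sum the Euclidean lengths of each G1 segment: total = 97.00 mm.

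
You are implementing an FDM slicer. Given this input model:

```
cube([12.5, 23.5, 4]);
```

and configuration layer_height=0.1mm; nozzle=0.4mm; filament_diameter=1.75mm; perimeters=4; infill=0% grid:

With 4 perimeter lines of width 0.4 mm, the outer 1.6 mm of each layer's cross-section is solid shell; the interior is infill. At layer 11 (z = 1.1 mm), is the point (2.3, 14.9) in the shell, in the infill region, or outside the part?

infill

At z = 1.1 mm: the cube is present — its section is the full 12.5×23.5 rectangle. Overall, the cross-section is a single solid region. The nearest boundary edge runs (0.00, 23.50)→(0.00, 0.00); distance from the point to it = 2.30 mm. The point is inside the cross-section and 2.30 mm from the nearest boundary — more than the 1.6 mm shell width (4 × 0.4), so it's in the infill interior.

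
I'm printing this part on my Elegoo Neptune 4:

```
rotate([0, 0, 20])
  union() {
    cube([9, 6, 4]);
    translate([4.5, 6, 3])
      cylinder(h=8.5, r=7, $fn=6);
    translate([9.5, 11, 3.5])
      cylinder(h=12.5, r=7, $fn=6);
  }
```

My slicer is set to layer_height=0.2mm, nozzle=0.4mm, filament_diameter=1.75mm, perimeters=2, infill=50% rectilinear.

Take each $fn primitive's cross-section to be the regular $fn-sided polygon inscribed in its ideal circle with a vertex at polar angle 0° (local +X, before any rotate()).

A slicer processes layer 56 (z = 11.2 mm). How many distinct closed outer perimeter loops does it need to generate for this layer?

At z = 11.2 mm: the cube is absent (z outside [0, 4]); the r=7 cylinder at (4.5, 6) contributes a regular 6-gon of circumradius 7; the cylinder at (9.5, 11): section is a regular 6-gon, circumradius r=7; Combining (union): the regions partially overlap (shared area 42.25 mm²), so overlapping operands fuse into one piece — 1 connected region; (whole slice rotated 20° about Z — lengths, areas and connectivity unchanged). The result has 1 disconnected region.

1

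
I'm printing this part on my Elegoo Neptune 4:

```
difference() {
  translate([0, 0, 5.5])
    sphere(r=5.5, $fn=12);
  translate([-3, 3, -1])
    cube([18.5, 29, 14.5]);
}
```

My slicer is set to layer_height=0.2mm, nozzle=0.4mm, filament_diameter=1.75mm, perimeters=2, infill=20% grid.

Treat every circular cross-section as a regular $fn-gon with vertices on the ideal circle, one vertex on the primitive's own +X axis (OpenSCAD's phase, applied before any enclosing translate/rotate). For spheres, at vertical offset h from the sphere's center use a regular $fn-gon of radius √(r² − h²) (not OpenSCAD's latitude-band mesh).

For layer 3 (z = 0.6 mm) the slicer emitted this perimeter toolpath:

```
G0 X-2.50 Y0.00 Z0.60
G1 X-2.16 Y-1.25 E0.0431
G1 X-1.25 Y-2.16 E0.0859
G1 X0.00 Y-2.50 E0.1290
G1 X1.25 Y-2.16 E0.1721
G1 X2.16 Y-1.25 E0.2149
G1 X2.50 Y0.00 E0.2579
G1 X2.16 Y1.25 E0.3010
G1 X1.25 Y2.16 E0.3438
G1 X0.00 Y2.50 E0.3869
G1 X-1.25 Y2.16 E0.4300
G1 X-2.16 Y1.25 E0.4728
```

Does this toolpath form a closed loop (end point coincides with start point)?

no

Start point (G0): (-2.50, 0.00). End point (last G1): the path does not return to the start — open.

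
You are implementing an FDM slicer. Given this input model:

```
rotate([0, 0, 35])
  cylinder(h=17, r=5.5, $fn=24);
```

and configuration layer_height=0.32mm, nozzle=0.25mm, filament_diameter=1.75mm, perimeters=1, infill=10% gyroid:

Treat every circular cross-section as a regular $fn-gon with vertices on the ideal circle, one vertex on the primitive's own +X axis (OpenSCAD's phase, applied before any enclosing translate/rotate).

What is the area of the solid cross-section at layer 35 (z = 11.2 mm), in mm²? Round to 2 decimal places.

At z = 11.2 mm: the cylinder: section is a regular 24-gon, circumradius r=5.5 (area = (24/2)·5.500²·sin(360°/24) = 93.95 mm²); (rotated 35° about Z; rotation is an isometry so areas/perimeters/island counts are preserved). Overall, the cross-section is a single solid region. Net area = 93.95 mm².

93.95 mm²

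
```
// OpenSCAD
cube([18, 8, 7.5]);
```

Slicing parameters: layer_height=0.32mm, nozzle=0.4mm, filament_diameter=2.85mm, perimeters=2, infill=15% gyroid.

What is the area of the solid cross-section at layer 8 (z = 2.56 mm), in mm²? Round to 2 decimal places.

144.00 mm²

At z = 2.56 mm: the cube is present — its section is the full 18×8 rectangle (area 144.00 mm²). Overall, the cross-section is a single solid region. Net area = 144.00 mm².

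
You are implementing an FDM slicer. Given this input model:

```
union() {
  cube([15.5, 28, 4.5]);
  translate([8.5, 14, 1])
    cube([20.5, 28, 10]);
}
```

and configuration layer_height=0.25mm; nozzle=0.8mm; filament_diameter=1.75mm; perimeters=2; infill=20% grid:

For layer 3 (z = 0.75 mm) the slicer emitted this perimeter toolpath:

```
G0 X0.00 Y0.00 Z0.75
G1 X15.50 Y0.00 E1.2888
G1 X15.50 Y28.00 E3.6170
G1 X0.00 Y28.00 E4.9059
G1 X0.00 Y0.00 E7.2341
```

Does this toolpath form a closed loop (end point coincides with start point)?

Start point (G0): (0.00, 0.00). End point (last G1): the path returns to the start — closed.

yes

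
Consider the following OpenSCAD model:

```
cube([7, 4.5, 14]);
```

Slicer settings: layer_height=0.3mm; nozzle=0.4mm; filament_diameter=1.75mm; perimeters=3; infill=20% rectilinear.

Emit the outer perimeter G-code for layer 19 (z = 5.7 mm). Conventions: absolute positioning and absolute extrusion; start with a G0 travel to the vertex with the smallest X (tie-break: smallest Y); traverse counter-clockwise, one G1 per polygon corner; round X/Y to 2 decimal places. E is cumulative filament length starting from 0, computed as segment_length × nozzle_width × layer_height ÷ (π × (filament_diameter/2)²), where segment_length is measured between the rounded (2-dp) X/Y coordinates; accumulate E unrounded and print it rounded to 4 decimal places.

G0 X0.00 Y0.00 Z5.70
G1 X7.00 Y0.00 E0.3492
G1 X7.00 Y4.50 E0.5737
G1 X0.00 Y4.50 E0.9230
G1 X0.00 Y0.00 E1.1475

At z = 5.7 mm: the 7×4.5 cube contributes its full rectangle. The outline is a single polygon with 4 vertices. Extrusion per mm of travel: 0.4 × 0.3 / (π × 0.875²) = 0.049890. Accumulating E over each segment gives final E = 1.1475.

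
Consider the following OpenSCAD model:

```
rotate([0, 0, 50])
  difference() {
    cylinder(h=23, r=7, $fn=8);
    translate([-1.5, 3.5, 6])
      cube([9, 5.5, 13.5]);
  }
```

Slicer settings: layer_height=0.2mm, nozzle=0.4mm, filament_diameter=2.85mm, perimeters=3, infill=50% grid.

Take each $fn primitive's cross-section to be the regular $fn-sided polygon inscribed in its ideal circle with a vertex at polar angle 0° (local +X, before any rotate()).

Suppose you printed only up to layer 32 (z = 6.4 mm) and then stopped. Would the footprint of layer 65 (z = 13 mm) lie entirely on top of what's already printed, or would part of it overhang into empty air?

Compare the two slices. At z = 6.4: the cylinder: section is a regular 8-gon, circumradius r=7 (area = (8/2)·7.000²·sin(360°/8) = 138.59 mm²); the cube at (-1.5, 3.5) (footprint 9×5.5) is included at this height (area 49.50 mm²); After the difference (first − rest): starting from the r=7 cylinder (138.59 mm²), the 9×5.5 cube at (-1.5, 3.5) partially overlaps it — only the 17.47 mm² overlap (of its 49.50 mm²) is removed, clipping the outline — area = 121.12 mm²; (whole slice rotated 50° about Z — lengths, areas and connectivity unchanged). At z = 13: the cylinder: section is a regular 8-gon, circumradius r=7 (area = (8/2)·7.000²·sin(360°/8) = 138.59 mm²); the 9×5.5 cube at (-1.5, 3.5) contributes its full rectangle (area 49.50 mm²); Taking the first minus the rest: starting from the r=7 cylinder (138.59 mm²), the 9×5.5 cube at (-1.5, 3.5) partially overlaps it — only the 17.47 mm² overlap (of its 49.50 mm²) is removed, clipping the outline — area = 121.12 mm²; (rotated 50° about Z; rotation is an isometry so areas/perimeters/island counts are preserved). Checking containment: the cross-section at z = 13 is a subset of the cross-section at z = 6.4.

entirely on top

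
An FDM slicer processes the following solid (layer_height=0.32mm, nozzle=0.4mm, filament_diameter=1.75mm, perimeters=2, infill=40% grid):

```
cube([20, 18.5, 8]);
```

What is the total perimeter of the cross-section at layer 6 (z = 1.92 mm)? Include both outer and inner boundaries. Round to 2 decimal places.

77.00 mm

At z = 1.92 mm: the cube is present — its section is the full 20×18.5 rectangle (perimeter 77.00 mm). Overall, the cross-section is a single solid region. Total boundary length (outer) = 77.00 mm.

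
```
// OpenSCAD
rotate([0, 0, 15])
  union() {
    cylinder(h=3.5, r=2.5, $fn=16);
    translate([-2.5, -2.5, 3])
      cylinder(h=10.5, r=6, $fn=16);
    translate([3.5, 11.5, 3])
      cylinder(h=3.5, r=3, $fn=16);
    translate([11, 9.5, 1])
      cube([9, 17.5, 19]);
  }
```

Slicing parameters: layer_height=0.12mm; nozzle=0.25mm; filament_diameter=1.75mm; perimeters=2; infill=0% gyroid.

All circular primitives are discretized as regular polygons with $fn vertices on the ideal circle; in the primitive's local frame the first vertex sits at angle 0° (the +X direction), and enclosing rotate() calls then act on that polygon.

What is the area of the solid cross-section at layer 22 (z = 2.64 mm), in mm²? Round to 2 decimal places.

At z = 2.64 mm: the r=2.5 cylinder gives a regular 16-gon of circumradius 2.5 (constant along its height) (area = (16/2)·2.500²·sin(360°/16) = 19.13 mm²); the cylinder at (-2.5, -2.5) is absent (z outside [3, 13.5]); the cylinder at (3.5, 11.5) does not reach this height (z outside [3, 6.5]); the cube at (11, 9.5) is present — its section is the full 9×17.5 rectangle (area 157.50 mm²); Taking the union: the 2 present regions are separate (no shared area or edge), so areas and boundary lengths simply add and each stays a separate island — area = 176.63 mm²; (whole slice rotated 15° about Z — lengths, areas and connectivity unchanged). Overall, the cross-section has 2 separate islands. Net area = 176.63 mm².

176.63 mm²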